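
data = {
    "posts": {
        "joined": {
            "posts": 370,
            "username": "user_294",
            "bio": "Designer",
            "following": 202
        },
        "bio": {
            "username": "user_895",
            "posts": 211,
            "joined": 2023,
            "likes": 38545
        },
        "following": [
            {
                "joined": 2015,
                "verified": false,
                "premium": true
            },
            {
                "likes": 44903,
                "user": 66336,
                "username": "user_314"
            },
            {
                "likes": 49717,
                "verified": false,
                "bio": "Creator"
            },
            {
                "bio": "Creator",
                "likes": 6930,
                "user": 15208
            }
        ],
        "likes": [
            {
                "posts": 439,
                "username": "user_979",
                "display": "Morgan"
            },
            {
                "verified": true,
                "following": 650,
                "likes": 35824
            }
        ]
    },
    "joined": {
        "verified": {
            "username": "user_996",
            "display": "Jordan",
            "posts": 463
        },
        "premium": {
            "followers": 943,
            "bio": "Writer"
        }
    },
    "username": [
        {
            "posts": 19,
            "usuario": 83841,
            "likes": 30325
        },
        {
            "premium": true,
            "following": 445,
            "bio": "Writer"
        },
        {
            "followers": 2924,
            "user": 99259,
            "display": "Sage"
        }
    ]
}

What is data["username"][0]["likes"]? 30325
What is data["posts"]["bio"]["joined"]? 2023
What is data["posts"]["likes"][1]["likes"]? 35824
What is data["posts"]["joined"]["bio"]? "Designer"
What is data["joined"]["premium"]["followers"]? 943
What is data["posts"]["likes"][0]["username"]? "user_979"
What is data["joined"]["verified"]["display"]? "Jordan"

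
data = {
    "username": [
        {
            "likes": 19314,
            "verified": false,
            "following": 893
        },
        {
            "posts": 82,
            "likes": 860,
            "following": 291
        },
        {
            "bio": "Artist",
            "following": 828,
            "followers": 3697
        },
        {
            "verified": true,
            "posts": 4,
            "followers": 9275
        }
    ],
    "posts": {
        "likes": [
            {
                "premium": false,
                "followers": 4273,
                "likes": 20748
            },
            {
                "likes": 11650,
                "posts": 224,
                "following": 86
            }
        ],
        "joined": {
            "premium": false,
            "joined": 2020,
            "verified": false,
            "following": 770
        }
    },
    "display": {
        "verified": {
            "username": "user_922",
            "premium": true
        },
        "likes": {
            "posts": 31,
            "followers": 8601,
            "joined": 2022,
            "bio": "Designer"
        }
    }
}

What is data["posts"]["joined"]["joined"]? 2020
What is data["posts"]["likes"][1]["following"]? 86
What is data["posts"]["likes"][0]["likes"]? 20748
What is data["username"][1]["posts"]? 82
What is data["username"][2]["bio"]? "Artist"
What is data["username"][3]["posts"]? 4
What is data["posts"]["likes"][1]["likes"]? 11650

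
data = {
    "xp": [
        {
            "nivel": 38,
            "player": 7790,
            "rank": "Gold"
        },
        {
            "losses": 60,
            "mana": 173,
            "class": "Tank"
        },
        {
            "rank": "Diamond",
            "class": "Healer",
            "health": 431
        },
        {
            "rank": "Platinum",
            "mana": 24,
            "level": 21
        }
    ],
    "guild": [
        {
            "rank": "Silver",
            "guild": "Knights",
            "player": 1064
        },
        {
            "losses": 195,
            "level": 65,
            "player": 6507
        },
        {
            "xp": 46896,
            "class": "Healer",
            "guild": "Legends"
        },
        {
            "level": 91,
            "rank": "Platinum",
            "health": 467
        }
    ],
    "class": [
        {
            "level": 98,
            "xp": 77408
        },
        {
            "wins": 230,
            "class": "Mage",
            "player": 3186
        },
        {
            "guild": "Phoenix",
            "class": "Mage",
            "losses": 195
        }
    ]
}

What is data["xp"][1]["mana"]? 173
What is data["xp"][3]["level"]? 21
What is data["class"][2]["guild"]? "Phoenix"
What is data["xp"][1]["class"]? "Tank"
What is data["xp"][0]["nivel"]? 38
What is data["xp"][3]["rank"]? "Platinum"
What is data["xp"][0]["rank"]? "Gold"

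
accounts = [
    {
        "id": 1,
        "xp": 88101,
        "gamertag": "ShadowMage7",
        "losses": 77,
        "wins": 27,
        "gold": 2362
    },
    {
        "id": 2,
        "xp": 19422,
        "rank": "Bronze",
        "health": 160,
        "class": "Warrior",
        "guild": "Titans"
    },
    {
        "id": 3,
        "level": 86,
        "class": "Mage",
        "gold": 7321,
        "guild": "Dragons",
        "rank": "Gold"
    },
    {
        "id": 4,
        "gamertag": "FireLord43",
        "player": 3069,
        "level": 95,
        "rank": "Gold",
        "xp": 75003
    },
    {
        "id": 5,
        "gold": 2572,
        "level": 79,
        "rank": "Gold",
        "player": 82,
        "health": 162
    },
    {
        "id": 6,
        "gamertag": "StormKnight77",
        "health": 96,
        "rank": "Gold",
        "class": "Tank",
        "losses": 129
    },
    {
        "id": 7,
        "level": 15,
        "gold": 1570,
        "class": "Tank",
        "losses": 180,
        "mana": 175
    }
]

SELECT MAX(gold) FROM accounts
7321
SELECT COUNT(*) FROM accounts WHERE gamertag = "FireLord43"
1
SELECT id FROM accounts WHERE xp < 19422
[]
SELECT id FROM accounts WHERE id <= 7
[1, 2, 3, 4, 5, 6, 7]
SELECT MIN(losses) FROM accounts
77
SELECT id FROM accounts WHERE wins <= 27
[1]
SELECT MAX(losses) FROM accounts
180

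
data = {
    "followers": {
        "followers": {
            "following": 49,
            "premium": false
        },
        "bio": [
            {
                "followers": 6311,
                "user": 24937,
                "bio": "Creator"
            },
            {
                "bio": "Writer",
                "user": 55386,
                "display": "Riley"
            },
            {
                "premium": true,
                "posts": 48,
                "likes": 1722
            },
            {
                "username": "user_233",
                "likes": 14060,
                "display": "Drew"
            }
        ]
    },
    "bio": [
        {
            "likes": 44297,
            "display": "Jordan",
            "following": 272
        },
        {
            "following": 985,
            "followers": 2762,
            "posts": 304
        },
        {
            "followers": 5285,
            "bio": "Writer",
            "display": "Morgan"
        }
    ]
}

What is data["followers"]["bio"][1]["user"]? 55386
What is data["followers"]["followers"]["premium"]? False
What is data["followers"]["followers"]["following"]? 49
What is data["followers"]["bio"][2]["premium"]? True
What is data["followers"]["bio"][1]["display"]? "Riley"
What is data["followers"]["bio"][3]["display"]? "Drew"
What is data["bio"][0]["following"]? 272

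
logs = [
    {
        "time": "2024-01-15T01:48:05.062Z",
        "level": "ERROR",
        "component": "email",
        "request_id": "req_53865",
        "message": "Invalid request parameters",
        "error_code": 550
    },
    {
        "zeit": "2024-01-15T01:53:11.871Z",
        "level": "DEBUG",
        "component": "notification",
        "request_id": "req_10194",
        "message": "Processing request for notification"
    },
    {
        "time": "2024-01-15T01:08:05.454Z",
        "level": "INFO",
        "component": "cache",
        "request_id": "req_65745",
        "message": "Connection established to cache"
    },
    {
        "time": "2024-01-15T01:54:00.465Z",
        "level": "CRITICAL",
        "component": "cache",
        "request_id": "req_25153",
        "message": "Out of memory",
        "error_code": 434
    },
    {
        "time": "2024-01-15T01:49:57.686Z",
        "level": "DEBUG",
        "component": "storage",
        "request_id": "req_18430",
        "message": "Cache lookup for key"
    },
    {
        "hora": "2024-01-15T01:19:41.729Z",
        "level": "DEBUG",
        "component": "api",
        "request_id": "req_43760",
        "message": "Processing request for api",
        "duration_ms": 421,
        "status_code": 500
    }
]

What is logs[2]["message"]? "Connection established to cache"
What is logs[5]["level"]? "DEBUG"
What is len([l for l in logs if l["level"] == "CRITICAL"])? 1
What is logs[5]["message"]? "Processing request for api"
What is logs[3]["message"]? "Out of memory"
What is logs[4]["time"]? "2024-01-15T01:49:57.686Z"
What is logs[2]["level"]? "INFO"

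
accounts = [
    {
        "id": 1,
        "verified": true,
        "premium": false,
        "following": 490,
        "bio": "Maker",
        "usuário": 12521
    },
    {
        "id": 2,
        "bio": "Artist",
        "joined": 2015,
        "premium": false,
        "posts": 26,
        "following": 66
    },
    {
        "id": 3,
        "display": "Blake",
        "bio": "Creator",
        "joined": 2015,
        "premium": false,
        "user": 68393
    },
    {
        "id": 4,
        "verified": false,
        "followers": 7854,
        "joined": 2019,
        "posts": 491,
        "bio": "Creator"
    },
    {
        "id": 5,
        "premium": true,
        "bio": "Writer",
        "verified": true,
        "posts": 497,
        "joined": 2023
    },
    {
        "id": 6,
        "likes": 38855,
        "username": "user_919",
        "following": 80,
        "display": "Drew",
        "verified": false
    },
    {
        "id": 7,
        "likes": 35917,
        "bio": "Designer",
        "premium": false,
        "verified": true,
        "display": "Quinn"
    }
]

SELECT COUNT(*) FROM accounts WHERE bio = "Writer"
1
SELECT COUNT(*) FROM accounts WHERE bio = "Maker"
1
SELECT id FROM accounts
[1, 2, 3, 4, 5, 6, 7]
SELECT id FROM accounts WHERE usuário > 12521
[]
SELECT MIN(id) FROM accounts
1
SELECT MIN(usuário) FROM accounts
12521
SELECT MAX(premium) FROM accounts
True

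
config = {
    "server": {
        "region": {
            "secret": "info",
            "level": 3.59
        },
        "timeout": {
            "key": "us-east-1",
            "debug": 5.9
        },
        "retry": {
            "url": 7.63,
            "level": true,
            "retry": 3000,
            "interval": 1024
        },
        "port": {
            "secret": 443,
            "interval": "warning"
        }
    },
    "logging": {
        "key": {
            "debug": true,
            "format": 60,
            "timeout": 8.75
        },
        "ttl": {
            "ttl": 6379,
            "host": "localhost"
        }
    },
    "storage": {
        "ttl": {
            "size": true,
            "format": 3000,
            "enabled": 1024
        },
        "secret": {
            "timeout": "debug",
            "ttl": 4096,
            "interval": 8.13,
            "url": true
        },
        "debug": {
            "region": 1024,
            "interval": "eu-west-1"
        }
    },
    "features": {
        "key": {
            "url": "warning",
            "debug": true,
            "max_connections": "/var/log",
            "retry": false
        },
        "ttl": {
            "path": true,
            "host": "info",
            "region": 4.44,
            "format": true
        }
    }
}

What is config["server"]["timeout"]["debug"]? 5.9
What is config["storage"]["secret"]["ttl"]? 4096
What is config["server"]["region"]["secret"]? "info"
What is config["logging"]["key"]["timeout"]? 8.75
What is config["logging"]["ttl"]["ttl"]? 6379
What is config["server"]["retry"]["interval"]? 1024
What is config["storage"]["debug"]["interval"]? "eu-west-1"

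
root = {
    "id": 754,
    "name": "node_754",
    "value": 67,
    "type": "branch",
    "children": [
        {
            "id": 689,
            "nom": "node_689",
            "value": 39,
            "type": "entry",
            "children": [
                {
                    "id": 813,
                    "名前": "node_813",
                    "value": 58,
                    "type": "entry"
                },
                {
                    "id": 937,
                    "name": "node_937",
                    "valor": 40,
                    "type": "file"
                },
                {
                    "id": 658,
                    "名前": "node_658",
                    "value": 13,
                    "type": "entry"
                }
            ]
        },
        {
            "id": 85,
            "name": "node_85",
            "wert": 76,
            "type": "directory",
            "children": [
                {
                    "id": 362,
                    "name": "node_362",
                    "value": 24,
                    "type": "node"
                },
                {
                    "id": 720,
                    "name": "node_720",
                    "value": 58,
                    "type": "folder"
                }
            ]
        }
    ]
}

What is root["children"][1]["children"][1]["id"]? 720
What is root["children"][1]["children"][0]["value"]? 24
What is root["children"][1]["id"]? 85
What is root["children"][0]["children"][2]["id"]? 658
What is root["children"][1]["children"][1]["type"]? "folder"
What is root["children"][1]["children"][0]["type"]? "node"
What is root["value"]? 67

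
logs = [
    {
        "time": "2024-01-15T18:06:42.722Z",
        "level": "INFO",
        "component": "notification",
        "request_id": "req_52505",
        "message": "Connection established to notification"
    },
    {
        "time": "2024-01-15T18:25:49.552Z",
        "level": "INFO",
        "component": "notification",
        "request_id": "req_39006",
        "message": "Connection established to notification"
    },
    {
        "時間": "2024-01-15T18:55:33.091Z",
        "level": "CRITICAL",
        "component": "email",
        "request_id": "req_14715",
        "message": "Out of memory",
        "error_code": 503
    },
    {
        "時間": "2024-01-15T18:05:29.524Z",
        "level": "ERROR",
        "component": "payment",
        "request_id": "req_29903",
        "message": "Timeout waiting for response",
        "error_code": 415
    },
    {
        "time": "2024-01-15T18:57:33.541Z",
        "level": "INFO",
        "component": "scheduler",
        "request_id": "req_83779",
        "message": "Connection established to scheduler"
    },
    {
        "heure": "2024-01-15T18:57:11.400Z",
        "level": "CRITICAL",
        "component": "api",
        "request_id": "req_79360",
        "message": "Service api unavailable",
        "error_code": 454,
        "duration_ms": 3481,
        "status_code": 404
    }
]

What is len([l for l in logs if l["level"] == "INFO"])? 3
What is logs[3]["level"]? "ERROR"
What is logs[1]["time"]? "2024-01-15T18:25:49.552Z"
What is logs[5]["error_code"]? 454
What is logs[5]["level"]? "CRITICAL"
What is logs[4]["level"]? "INFO"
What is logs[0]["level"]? "INFO"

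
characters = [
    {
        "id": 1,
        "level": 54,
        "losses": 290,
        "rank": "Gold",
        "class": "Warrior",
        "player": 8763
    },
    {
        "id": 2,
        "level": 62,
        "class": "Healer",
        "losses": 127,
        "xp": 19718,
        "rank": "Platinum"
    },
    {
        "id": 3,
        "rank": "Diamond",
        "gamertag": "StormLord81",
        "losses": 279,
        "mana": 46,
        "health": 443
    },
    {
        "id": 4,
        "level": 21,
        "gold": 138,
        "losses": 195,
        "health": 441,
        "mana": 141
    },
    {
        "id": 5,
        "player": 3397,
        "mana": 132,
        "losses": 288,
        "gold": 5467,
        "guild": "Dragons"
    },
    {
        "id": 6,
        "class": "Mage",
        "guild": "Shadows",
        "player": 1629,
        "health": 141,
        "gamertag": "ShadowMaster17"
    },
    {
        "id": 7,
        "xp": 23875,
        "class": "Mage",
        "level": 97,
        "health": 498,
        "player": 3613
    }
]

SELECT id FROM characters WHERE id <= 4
[1, 2, 3, 4]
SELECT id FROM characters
[1, 2, 3, 4, 5, 6, 7]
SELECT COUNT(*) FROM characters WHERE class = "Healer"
1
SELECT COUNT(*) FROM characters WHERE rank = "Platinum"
1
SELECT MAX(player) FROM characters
8763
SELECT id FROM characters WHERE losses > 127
[1, 3, 4, 5]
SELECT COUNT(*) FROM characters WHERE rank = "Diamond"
1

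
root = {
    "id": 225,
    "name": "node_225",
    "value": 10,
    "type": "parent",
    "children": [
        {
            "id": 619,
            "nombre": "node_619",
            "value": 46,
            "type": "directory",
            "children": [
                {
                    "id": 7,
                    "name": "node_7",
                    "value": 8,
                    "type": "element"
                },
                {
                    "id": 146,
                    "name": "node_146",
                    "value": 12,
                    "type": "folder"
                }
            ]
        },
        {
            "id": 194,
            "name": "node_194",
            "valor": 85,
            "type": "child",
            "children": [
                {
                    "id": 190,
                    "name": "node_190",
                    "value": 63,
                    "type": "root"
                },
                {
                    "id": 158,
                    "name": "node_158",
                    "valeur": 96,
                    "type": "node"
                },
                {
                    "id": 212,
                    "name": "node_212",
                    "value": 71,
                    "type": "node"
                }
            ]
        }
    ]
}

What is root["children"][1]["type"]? "child"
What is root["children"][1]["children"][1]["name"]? "node_158"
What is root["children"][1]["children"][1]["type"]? "node"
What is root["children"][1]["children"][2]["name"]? "node_212"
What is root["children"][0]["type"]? "directory"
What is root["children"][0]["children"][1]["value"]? 12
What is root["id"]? 225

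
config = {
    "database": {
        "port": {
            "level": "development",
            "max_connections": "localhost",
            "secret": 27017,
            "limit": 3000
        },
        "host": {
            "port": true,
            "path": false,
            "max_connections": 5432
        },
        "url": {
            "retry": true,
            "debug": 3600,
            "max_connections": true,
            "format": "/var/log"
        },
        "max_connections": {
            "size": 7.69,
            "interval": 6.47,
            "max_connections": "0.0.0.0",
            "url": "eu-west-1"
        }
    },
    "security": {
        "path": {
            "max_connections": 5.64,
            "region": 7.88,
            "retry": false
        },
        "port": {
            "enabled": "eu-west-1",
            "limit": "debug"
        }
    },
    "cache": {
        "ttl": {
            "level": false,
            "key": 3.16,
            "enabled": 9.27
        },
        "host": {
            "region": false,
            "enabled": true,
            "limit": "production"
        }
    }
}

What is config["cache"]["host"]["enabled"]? True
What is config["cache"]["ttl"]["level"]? False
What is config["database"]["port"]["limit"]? 3000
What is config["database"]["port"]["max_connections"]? "localhost"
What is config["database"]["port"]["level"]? "development"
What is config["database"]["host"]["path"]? False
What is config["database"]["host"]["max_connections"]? 5432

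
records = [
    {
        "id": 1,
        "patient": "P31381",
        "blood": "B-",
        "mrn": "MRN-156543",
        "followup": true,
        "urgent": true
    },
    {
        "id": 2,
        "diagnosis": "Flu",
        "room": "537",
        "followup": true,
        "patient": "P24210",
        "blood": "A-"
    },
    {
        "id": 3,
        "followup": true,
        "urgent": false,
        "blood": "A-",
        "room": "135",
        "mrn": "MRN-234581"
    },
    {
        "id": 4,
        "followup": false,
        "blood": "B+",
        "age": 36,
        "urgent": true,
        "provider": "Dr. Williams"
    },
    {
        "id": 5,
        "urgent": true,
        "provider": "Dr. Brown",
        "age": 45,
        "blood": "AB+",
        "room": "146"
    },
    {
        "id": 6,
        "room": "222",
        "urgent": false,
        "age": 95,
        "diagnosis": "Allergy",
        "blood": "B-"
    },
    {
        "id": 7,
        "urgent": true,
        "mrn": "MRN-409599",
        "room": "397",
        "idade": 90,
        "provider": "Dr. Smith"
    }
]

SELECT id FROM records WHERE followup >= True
[1, 2, 3]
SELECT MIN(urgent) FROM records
False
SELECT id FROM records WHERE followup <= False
[4]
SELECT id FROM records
[1, 2, 3, 4, 5, 6, 7]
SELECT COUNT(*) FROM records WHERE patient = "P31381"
1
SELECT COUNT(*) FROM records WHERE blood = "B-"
2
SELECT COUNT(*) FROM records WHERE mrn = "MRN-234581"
1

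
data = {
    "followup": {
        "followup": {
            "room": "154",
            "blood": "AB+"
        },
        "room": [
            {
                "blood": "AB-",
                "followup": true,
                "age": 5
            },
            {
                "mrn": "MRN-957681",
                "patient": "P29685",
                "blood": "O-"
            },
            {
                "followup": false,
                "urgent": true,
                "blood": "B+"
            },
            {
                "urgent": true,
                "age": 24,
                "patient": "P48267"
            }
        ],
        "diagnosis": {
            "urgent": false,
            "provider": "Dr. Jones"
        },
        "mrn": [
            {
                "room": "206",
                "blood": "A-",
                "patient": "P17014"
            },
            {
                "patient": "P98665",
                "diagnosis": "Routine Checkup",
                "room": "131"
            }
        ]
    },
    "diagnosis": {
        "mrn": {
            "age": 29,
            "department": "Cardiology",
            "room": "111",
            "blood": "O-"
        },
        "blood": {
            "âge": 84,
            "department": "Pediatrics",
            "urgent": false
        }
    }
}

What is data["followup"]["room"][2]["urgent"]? True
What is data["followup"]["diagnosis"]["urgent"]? False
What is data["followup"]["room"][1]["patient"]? "P29685"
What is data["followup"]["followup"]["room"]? "154"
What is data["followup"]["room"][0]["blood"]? "AB-"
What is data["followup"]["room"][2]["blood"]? "B+"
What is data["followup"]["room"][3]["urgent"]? True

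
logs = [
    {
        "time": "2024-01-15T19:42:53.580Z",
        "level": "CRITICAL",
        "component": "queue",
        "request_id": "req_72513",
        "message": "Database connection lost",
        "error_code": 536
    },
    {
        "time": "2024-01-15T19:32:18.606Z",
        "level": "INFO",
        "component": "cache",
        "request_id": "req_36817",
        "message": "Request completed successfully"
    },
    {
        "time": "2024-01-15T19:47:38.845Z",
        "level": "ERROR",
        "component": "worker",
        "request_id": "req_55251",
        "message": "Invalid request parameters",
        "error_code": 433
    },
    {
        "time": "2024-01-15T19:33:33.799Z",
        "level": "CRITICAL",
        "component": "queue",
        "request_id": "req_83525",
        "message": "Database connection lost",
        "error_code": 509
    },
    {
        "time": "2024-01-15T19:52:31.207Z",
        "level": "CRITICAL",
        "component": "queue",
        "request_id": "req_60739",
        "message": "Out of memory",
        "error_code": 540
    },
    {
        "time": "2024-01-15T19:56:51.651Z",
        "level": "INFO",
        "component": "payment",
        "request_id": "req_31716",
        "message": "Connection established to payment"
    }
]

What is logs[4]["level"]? "CRITICAL"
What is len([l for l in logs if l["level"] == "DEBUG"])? 0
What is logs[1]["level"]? "INFO"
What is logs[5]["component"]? "payment"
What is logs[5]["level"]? "INFO"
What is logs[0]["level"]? "CRITICAL"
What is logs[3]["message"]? "Database connection lost"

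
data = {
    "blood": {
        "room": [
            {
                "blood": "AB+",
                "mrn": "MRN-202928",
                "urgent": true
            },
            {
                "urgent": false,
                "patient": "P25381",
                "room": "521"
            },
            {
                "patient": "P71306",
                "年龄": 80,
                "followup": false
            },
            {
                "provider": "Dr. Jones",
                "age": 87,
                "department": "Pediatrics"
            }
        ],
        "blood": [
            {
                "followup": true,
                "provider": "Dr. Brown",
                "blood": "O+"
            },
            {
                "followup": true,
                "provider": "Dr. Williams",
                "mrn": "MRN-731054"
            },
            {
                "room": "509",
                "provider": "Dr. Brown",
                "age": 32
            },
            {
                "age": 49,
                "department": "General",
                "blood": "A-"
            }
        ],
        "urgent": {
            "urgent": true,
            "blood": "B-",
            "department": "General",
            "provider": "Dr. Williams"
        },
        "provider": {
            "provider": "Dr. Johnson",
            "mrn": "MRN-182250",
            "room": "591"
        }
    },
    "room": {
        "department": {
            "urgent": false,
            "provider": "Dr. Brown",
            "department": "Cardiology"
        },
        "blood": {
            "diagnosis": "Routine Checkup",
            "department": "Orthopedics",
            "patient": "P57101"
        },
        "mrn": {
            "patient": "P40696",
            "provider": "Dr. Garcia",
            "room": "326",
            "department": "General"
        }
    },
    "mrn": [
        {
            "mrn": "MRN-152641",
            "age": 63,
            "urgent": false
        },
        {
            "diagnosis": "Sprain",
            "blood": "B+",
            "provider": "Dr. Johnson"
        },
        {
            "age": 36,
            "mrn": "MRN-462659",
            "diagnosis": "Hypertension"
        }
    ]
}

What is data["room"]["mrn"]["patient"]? "P40696"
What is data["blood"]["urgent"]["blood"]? "B-"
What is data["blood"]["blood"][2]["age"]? 32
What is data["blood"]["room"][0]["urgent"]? True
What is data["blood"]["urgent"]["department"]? "General"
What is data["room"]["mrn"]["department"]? "General"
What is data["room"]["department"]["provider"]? "Dr. Brown"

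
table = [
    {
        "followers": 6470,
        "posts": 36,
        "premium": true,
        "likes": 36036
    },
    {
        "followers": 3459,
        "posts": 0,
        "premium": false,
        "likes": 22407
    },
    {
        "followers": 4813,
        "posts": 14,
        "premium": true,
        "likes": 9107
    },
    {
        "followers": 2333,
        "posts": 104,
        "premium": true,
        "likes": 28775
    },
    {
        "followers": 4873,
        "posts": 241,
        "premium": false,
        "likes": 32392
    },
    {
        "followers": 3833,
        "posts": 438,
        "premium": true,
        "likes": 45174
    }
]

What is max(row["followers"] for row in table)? 6470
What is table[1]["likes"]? 22407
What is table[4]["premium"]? False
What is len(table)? 6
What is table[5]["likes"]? 45174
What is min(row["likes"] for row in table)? 9107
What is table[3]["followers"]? 2333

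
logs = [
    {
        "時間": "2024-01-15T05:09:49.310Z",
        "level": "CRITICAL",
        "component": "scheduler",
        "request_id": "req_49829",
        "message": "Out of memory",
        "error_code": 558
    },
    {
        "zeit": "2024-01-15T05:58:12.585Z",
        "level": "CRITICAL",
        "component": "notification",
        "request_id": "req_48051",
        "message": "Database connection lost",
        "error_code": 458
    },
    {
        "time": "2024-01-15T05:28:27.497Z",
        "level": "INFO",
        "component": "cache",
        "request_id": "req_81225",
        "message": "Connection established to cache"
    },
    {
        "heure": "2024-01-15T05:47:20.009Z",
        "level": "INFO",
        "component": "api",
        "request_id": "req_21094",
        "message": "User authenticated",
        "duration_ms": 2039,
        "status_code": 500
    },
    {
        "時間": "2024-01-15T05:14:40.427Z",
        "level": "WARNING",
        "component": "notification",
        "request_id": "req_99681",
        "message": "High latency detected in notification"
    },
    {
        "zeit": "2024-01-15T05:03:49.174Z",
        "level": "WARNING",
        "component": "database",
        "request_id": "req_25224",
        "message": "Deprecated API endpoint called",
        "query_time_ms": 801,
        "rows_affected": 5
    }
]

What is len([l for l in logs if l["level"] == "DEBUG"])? 0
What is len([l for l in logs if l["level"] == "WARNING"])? 2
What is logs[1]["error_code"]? 458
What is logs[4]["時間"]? "2024-01-15T05:14:40.427Z"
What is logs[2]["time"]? "2024-01-15T05:28:27.497Z"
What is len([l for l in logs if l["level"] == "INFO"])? 2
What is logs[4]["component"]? "notification"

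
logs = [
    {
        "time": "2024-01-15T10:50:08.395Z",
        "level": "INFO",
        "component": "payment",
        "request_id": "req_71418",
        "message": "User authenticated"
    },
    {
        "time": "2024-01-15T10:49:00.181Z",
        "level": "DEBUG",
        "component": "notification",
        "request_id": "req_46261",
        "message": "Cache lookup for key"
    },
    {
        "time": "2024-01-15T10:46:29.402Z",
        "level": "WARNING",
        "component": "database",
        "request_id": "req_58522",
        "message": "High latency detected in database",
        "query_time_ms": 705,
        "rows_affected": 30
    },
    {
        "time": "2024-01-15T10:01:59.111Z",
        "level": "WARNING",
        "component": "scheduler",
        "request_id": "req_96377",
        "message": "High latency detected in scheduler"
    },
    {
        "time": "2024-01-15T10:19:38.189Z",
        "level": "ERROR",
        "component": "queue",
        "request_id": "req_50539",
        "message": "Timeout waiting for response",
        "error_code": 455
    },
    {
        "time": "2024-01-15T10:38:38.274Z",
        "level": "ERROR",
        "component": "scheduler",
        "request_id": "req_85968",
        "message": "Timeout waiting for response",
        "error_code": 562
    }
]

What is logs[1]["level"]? "DEBUG"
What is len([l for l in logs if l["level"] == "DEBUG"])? 1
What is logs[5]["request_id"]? "req_85968"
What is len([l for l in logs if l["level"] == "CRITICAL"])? 0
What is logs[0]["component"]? "payment"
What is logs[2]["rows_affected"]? 30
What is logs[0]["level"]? "INFO"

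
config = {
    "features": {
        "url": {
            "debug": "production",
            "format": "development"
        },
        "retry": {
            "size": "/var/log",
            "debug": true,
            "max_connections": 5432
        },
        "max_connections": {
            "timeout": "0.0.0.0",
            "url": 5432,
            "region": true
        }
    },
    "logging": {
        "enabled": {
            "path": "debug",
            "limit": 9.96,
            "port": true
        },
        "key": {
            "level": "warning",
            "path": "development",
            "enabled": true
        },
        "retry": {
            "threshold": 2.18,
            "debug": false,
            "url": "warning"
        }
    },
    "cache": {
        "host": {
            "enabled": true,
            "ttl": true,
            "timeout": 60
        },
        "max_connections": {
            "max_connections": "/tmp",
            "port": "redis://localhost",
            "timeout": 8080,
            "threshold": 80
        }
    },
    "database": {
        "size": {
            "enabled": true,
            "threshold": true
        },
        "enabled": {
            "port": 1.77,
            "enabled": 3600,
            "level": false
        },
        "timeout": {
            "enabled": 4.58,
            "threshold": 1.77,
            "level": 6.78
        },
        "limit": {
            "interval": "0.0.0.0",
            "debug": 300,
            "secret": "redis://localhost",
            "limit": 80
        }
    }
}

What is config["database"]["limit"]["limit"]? 80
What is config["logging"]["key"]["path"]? "development"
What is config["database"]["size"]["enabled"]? True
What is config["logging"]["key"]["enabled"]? True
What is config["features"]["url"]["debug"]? "production"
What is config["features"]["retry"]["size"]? "/var/log"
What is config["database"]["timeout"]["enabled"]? 4.58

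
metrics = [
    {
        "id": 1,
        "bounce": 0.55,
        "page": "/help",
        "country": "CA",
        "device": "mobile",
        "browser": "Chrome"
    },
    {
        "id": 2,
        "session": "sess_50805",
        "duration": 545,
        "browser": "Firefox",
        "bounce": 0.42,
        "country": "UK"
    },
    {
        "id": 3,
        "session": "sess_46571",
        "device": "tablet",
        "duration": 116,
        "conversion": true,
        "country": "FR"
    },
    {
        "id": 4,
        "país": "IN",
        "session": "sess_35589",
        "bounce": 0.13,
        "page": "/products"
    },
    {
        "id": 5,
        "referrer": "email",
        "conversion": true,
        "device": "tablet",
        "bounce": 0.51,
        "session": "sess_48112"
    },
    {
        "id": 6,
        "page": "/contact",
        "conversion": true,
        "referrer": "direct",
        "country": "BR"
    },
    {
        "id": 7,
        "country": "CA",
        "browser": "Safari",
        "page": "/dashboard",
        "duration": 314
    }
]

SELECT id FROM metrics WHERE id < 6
[1, 2, 3, 4, 5]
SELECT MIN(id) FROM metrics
1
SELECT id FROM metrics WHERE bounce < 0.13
[]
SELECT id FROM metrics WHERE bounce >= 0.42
[1, 2, 5]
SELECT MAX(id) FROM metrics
7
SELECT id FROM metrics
[1, 2, 3, 4, 5, 6, 7]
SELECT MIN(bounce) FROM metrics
0.13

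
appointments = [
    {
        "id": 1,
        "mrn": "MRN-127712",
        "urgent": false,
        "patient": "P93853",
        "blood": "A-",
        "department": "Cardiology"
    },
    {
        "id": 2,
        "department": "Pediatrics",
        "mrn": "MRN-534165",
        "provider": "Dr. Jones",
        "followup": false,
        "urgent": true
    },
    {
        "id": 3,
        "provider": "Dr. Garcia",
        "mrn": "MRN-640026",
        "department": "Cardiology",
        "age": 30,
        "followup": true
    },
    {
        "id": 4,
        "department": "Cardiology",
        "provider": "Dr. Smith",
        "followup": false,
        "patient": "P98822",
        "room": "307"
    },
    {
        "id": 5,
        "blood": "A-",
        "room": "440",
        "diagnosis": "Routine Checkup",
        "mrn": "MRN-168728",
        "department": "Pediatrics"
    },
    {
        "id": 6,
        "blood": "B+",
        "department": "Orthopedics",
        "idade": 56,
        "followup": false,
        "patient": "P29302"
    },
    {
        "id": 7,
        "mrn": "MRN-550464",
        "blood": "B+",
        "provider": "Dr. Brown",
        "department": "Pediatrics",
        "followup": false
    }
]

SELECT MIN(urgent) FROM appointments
False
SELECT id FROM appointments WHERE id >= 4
[4, 5, 6, 7]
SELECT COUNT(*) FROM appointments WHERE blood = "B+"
2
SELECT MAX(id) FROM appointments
7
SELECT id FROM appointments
[1, 2, 3, 4, 5, 6, 7]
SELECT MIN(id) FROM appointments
1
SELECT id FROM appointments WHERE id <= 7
[1, 2, 3, 4, 5, 6, 7]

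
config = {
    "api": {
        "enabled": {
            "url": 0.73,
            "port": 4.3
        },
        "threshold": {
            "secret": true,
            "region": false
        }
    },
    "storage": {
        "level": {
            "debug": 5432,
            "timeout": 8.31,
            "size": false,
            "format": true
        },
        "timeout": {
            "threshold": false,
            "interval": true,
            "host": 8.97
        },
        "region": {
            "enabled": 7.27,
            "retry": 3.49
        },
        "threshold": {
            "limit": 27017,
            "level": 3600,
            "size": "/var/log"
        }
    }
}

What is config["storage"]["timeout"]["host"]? 8.97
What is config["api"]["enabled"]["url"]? 0.73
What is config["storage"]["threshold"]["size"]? "/var/log"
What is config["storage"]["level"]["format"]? True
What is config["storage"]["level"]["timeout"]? 8.31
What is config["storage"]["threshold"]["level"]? 3600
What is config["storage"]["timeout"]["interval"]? True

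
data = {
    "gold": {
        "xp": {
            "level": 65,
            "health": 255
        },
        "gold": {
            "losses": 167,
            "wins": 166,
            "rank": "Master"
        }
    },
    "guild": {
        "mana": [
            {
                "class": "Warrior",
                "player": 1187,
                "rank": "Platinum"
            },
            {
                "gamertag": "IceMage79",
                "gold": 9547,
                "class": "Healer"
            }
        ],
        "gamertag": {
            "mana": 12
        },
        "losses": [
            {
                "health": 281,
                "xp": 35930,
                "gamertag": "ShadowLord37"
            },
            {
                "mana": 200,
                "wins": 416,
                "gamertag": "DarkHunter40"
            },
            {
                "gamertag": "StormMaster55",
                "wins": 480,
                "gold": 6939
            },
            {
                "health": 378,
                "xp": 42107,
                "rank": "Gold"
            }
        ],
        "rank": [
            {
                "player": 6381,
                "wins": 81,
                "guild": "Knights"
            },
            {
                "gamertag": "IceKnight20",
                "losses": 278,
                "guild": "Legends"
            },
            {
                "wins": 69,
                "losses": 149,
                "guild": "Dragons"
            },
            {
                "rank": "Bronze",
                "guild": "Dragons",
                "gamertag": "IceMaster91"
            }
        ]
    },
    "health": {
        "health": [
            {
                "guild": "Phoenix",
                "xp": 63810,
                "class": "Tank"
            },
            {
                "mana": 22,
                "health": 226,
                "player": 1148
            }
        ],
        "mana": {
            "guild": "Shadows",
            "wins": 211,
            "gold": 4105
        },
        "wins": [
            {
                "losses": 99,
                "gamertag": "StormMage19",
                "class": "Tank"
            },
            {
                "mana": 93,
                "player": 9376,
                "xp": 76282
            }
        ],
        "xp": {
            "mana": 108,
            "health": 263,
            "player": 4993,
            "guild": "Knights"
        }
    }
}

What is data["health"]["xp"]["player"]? 4993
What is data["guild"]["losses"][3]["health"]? 378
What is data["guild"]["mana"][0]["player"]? 1187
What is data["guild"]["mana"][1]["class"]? "Healer"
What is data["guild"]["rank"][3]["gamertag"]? "IceMaster91"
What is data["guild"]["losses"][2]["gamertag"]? "StormMaster55"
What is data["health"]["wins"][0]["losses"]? 99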